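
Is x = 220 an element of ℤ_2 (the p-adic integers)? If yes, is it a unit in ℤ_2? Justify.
x ∈ ℤ_2 but not a unit; v_2(x) = 2 > 0

ℤ_2 = {x ∈ ℚ_2 : v_2(x) ≥ 0} and ℤ_2^× = {x ∈ ℤ_2 : v_2(x) = 0}. Here v_2(220) = v_2(num) − v_2(den) = 2; compare against these criteria.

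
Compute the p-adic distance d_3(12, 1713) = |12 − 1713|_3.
d_3(12, 1713) = 1/243

Step 1 — x − y = 12 − 1713 = -1701. Step 2 — v_3(-1701) = 5 (factor: -1701 = −(3^5 · 7); the sign does not affect v_p). Step 3 — |x − y|_3 = 3^{-5} = 1/243.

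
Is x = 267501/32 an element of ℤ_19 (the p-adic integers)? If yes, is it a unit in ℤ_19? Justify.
x ∈ ℤ_19 but not a unit; v_19(x) = 3 > 0

ℤ_19 = {x ∈ ℚ_19 : v_19(x) ≥ 0} and ℤ_19^× = {x ∈ ℤ_19 : v_19(x) = 0}. Here v_19(267501/32) = v_19(num) − v_19(den) = 3; compare against these criteria.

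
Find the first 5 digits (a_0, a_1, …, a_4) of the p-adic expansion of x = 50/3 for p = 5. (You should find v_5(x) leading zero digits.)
(a_0, …, a_4) = (0, 0, 4, 1, 3)

v_5(50/3) = 2, so a_0 = ... = a_1 = 0. Factor out: x = 5^2 · u with u = 2/3 a unit in ℤ_5. Expand u iteratively via a_{v+i} = u_i mod 5, u_{i+1} = (u_i − a_{v+i})/5:
  u_0 = 2/3;  a_2 = 4;  u_1 = (u_0 − 4)/5 = -2/3
  u_1 = -2/3;  a_3 = 1;  u_2 = (u_1 − 1)/5 = -1/3
  u_2 = -1/3;  a_4 = 3;  u_3 = (u_2 − 3)/5 = -2/3
Digits: (0, 0, 4, 1, 3).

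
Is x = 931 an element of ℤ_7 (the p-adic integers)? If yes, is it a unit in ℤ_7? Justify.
x ∈ ℤ_7 but not a unit; v_7(x) = 2 > 0

ℤ_7 = {x ∈ ℚ_7 : v_7(x) ≥ 0} and ℤ_7^× = {x ∈ ℤ_7 : v_7(x) = 0}. Here v_7(931) = v_7(num) − v_7(den) = 2; compare against these criteria.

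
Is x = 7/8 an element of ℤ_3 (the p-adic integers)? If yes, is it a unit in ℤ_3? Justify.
x ∈ ℤ_3^× (unit); v_3(x) = 0

ℤ_3 = {x ∈ ℚ_3 : v_3(x) ≥ 0} and ℤ_3^× = {x ∈ ℤ_3 : v_3(x) = 0}. Here v_3(7/8) = v_3(num) − v_3(den) = 0; compare against these criteria.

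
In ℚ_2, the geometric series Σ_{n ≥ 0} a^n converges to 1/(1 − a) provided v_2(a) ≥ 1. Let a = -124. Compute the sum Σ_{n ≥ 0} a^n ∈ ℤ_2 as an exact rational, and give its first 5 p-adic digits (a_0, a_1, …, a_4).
Σ a^n = 1/(1 − a) = 1/125;  first 5 digits = (1, 0, 1, 0, 1)

v_2(a) = 2 ≥ 1, so the series converges in ℤ_2 to 1/(1 − a) = 1/(1 − (-124)) = 1/125. Expand this rational in ℤ_2: compute digits iteratively via d_i = x_i mod 2, x_{i+1} = (x_i − d_i)/2. The first 5 digits are (1, 0, 1, 0, 1).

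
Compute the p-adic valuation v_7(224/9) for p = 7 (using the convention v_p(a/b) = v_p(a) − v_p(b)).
v_7(224/9) = 1

Factor powers of 7 from the numerator and denominator of the reduced fraction: 224 = 7^1 · 32 and 9 = 7^0 · 9. Apply v_p(a/b) = v_p(a) − v_p(b): v_7(224/9) = 1 − 0 = 1.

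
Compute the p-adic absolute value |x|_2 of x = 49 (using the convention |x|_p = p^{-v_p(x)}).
|49|_2 = 1

Step 1 — compute v_2(x) by factoring powers of 2 out of the numerator and denominator: v_2(49) = 0. Step 2 — apply |x|_p = p^{-v_p(x)} = 2^{0} = 1.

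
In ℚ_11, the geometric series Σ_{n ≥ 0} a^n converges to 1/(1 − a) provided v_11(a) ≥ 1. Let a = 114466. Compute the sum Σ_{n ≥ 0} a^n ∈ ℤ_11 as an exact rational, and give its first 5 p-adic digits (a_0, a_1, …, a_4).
Σ a^n = 1/(1 − a) = -1/114465;  first 5 digits = (1, 0, 0, 9, 7)

v_11(a) = 3 ≥ 1, so the series converges in ℤ_11 to 1/(1 − a) = 1/(1 − 114466) = -1/114465. Expand this rational in ℤ_11: compute digits iteratively via d_i = x_i mod 11, x_{i+1} = (x_i − d_i)/11. The first 5 digits are (1, 0, 0, 9, 7).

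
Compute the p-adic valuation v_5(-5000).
v_5(-5000) = 4

v_5(n) is the largest exponent k such that 5^k divides n. Factor out: -5000 = -5^4 · 8. (Sign doesn't affect v_p.) So v_5(-5000) = 4.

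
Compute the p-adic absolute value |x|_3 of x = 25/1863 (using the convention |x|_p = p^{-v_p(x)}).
|25/1863|_3 = 81

Step 1 — compute v_3(x) by factoring powers of 3 out of the numerator and denominator: v_3(25/1863) = -4. Step 2 — apply |x|_p = p^{-v_p(x)} = 3^{4} = 81.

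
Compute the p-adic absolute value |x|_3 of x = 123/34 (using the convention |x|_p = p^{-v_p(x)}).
|123/34|_3 = 1/3

Step 1 — compute v_3(x) by factoring powers of 3 out of the numerator and denominator: v_3(123/34) = 1. Step 2 — apply |x|_p = p^{-v_p(x)} = 3^{-1} = 1/3.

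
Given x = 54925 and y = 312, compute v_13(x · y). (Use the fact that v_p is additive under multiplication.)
v_13(17136600) = 4

v_p(x) = 3 (factor: 54925 = 13^3 · 25); v_p(y) = 1 (factor: 312 = 13^1 · 24). Additivity: v_p(xy) = v_p(x) + v_p(y) = 3 + 1 = 4. (Direct check: xy = 17136600 = 13^4 · (600).)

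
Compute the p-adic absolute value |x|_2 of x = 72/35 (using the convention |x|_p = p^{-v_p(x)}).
|72/35|_2 = 1/8

Step 1 — compute v_2(x) by factoring powers of 2 out of the numerator and denominator: v_2(72/35) = 3. Step 2 — apply |x|_p = p^{-v_p(x)} = 2^{-3} = 1/8.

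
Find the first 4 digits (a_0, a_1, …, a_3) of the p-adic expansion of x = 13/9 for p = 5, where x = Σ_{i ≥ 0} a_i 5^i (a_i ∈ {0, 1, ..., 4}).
(a_0, …, a_3) = (2, 1, 2, 4)

v_5(13/9) = 0 (numerator and denominator both coprime to 5), so x ∈ ℤ_5^×. Compute digits iteratively via a_i = x_i mod 5, x_{i+1} = (x_i − a_i)/5, with x_0 = x:
  x_0 = 13/9;  a_0 = 2;  x_1 = (x_0 − 2)/5 = -1/9
  x_1 = -1/9;  a_1 = 1;  x_2 = (x_1 − 1)/5 = -2/9
  x_2 = -2/9;  a_2 = 2;  x_3 = (x_2 − 2)/5 = -4/9
  x_3 = -4/9;  a_3 = 4;  x_4 = (x_3 − 4)/5 = -8/9
Digits: (2, 1, 2, 4).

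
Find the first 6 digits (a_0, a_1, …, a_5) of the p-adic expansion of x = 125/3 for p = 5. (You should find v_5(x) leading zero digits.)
(a_0, …, a_5) = (0, 0, 0, 2, 3, 1)

v_5(125/3) = 3, so a_0 = ... = a_2 = 0. Factor out: x = 5^3 · u with u = 1/3 a unit in ℤ_5. Expand u iteratively via a_{v+i} = u_i mod 5, u_{i+1} = (u_i − a_{v+i})/5:
  u_0 = 1/3;  a_3 = 2;  u_1 = (u_0 − 2)/5 = -1/3
  u_1 = -1/3;  a_4 = 3;  u_2 = (u_1 − 3)/5 = -2/3
  u_2 = -2/3;  a_5 = 1;  u_3 = (u_2 − 1)/5 = -1/3
Digits: (0, 0, 0, 2, 3, 1).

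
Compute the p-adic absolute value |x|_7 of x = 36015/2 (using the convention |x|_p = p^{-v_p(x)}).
|36015/2|_7 = 1/2401

Step 1 — compute v_7(x) by factoring powers of 7 out of the numerator and denominator: v_7(36015/2) = 4. Step 2 — apply |x|_p = p^{-v_p(x)} = 7^{-4} = 1/2401.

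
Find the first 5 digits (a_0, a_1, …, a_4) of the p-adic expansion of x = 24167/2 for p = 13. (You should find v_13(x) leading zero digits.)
(a_0, …, a_4) = (0, 0, 0, 12, 6)

v_13(24167/2) = 3, so a_0 = ... = a_2 = 0. Factor out: x = 13^3 · u with u = 11/2 a unit in ℤ_13. Expand u iteratively via a_{v+i} = u_i mod 13, u_{i+1} = (u_i − a_{v+i})/13:
  u_0 = 11/2;  a_3 = 12;  u_1 = (u_0 − 12)/13 = -1/2
  u_1 = -1/2;  a_4 = 6;  u_2 = (u_1 − 6)/13 = -1/2
Digits: (0, 0, 0, 12, 6).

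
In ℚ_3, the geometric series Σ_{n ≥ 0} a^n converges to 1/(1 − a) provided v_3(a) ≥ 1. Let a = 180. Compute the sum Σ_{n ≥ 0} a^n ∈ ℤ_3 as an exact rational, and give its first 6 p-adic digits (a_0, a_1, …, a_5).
Σ a^n = 1/(1 − a) = -1/179;  first 6 digits = (1, 0, 2, 0, 0, 2)

v_3(a) = 2 ≥ 1, so the series converges in ℤ_3 to 1/(1 − a) = 1/(1 − 180) = -1/179. Expand this rational in ℤ_3: compute digits iteratively via d_i = x_i mod 3, x_{i+1} = (x_i − d_i)/3. The first 6 digits are (1, 0, 2, 0, 0, 2).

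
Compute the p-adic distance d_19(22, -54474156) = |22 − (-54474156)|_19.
d_19(22, -54474156) = 1/2476099

Step 1 — x − y = 22 − (-54474156) = 54474178. Step 2 — v_19(54474178) = 5 (factor: 54474178 = (19^5 · 22); the sign does not affect v_p). Step 3 — |x − y|_19 = 19^{-5} = 1/2476099.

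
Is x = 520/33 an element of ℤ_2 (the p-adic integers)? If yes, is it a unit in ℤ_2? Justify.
x ∈ ℤ_2 but not a unit; v_2(x) = 3 > 0

ℤ_2 = {x ∈ ℚ_2 : v_2(x) ≥ 0} and ℤ_2^× = {x ∈ ℤ_2 : v_2(x) = 0}. Here v_2(520/33) = v_2(num) − v_2(den) = 3; compare against these criteria.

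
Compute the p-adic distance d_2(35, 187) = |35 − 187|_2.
d_2(35, 187) = 1/8

Step 1 — x − y = 35 − 187 = -152. Step 2 — v_2(-152) = 3 (factor: -152 = −(2^3 · 19); the sign does not affect v_p). Step 3 — |x − y|_2 = 2^{-3} = 1/8.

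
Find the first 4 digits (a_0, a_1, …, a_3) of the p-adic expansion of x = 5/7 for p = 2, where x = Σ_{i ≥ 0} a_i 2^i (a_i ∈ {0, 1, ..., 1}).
(a_0, …, a_3) = (1, 1, 0, 0)

v_2(5/7) = 0 (numerator and denominator both coprime to 2), so x ∈ ℤ_2^×. Compute digits iteratively via a_i = x_i mod 2, x_{i+1} = (x_i − a_i)/2, with x_0 = x:
  x_0 = 5/7;  a_0 = 1;  x_1 = (x_0 − 1)/2 = -1/7
  x_1 = -1/7;  a_1 = 1;  x_2 = (x_1 − 1)/2 = -4/7
  x_2 = -4/7;  a_2 = 0;  x_3 = (x_2 − 0)/2 = -2/7
  x_3 = -2/7;  a_3 = 0;  x_4 = (x_3 − 0)/2 = -1/7
Digits: (1, 1, 0, 0).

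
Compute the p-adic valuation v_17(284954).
v_17(284954) = 3

v_17(n) is the largest exponent k such that 17^k divides n. Factor out: 284954 = 17^3 · 58. (Sign doesn't affect v_p.) So v_17(284954) = 3.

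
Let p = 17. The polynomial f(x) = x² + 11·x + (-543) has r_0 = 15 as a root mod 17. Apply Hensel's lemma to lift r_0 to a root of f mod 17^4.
r_3 = 13785 (mod 83521)

Hensel: r_{i+1} = r_i − f(r_i)·(f′(r_i))^{-1} mod 17^{i+2}, f′(x) = 2x + 11. Iterate:
  r_0 = 15 (mod 17)
  r_1 = 202 (mod 289)
  r_2 = 3959 (mod 4913)
  r_3 = 13785 (mod 83521)
Final: r = 13785 satisfies f(r) ≡ 0 mod 17^4.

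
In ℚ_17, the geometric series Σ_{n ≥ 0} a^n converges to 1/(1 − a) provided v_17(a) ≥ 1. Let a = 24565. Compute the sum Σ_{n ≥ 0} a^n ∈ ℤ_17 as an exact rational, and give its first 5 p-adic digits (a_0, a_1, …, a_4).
Σ a^n = 1/(1 − a) = -1/24564;  first 5 digits = (1, 0, 0, 5, 0)

v_17(a) = 3 ≥ 1, so the series converges in ℤ_17 to 1/(1 − a) = 1/(1 − 24565) = -1/24564. Expand this rational in ℤ_17: compute digits iteratively via d_i = x_i mod 17, x_{i+1} = (x_i − d_i)/17. The first 5 digits are (1, 0, 0, 5, 0).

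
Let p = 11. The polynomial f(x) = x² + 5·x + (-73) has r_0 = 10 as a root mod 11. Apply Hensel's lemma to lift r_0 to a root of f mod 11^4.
r_3 = 791 (mod 14641)

Hensel: r_{i+1} = r_i − f(r_i)·(f′(r_i))^{-1} mod 11^{i+2}, f′(x) = 2x + 5. Iterate:
  r_0 = 10 (mod 11)
  r_1 = 65 (mod 121)
  r_2 = 791 (mod 1331)
  r_3 = 791 (mod 14641)
Final: r = 791 satisfies f(r) ≡ 0 mod 11^4.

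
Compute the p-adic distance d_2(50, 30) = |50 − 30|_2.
d_2(50, 30) = 1/4

Step 1 — x − y = 50 − 30 = 20. Step 2 — v_2(20) = 2 (factor: 20 = (2^2 · 5); the sign does not affect v_p). Step 3 — |x − y|_2 = 2^{-2} = 1/4.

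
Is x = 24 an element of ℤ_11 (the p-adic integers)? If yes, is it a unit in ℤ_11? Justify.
x ∈ ℤ_11^× (unit); v_11(x) = 0

ℤ_11 = {x ∈ ℚ_11 : v_11(x) ≥ 0} and ℤ_11^× = {x ∈ ℤ_11 : v_11(x) = 0}. Here v_11(24) = v_11(num) − v_11(den) = 0; compare against these criteria.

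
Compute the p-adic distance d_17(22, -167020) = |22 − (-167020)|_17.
d_17(22, -167020) = 1/83521

Step 1 — x − y = 22 − (-167020) = 167042. Step 2 — v_17(167042) = 4 (factor: 167042 = (17^4 · 2); the sign does not affect v_p). Step 3 — |x − y|_17 = 17^{-4} = 1/83521.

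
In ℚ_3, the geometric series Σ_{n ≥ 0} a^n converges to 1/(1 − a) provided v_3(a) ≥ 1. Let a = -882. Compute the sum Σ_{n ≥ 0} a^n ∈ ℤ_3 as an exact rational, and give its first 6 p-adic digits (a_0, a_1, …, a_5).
Σ a^n = 1/(1 − a) = 1/883;  first 6 digits = (1, 0, 1, 0, 2, 2)

v_3(a) = 2 ≥ 1, so the series converges in ℤ_3 to 1/(1 − a) = 1/(1 − (-882)) = 1/883. Expand this rational in ℤ_3: compute digits iteratively via d_i = x_i mod 3, x_{i+1} = (x_i − d_i)/3. The first 6 digits are (1, 0, 1, 0, 2, 2).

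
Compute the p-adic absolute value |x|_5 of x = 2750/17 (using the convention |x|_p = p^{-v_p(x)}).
|2750/17|_5 = 1/125

Step 1 — compute v_5(x) by factoring powers of 5 out of the numerator and denominator: v_5(2750/17) = 3. Step 2 — apply |x|_p = p^{-v_p(x)} = 5^{-3} = 1/125.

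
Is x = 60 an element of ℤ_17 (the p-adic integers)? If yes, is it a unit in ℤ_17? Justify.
x ∈ ℤ_17^× (unit); v_17(x) = 0

ℤ_17 = {x ∈ ℚ_17 : v_17(x) ≥ 0} and ℤ_17^× = {x ∈ ℤ_17 : v_17(x) = 0}. Here v_17(60) = v_17(num) − v_17(den) = 0; compare against these criteria.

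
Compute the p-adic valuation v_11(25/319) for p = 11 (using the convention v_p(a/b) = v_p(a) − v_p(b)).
v_11(25/319) = -1

Factor powers of 11 from the numerator and denominator of the reduced fraction: 25 = 11^0 · 25 and 319 = 11^1 · 29. Apply v_p(a/b) = v_p(a) − v_p(b): v_11(25/319) = 0 − 1 = -1.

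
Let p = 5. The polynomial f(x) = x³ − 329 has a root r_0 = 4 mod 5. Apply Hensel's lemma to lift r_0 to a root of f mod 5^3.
r_2 = 84 (mod 125)

Hensel: r_{i+1} = r_i − f(r_i)/f′(r_i) mod 5^{i+2}, where f′(x) = 3x². Iterate:
  r_0 = 4 (mod 5)
  r_1 = 9 (mod 25)
  r_2 = 84 (mod 125)
Final: r = 84 with f(r) ≡ 0 mod 5^3.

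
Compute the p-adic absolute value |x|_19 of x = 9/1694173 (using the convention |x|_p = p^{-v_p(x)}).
|9/1694173|_19 = 130321

Step 1 — compute v_19(x) by factoring powers of 19 out of the numerator and denominator: v_19(9/1694173) = -4. Step 2 — apply |x|_p = p^{-v_p(x)} = 19^{4} = 130321.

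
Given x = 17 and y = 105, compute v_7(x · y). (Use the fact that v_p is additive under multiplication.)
v_7(1785) = 1

v_p(x) = 0 (factor: 17 = 7^0 · 17); v_p(y) = 1 (factor: 105 = 7^1 · 15). Additivity: v_p(xy) = v_p(x) + v_p(y) = 0 + 1 = 1. (Direct check: xy = 1785 = 7^1 · (255).)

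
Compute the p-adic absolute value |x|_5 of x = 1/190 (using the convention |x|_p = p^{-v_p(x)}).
|1/190|_5 = 5

Step 1 — compute v_5(x) by factoring powers of 5 out of the numerator and denominator: v_5(1/190) = -1. Step 2 — apply |x|_p = p^{-v_p(x)} = 5^{1} = 5.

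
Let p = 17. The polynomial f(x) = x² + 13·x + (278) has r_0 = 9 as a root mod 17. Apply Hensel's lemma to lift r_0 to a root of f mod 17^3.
r_2 = 3443 (mod 4913)

Hensel: r_{i+1} = r_i − f(r_i)·(f′(r_i))^{-1} mod 17^{i+2}, f′(x) = 2x + 13. Iterate:
  r_0 = 9 (mod 17)
  r_1 = 264 (mod 289)
  r_2 = 3443 (mod 4913)
Final: r = 3443 satisfies f(r) ≡ 0 mod 17^3.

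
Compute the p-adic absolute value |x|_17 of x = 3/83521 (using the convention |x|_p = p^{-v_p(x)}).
|3/83521|_17 = 83521

Step 1 — compute v_17(x) by factoring powers of 17 out of the numerator and denominator: v_17(3/83521) = -4. Step 2 — apply |x|_p = p^{-v_p(x)} = 17^{4} = 83521.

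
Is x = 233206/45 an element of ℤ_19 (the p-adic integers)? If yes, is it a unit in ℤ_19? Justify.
x ∈ ℤ_19 but not a unit; v_19(x) = 3 > 0

ℤ_19 = {x ∈ ℚ_19 : v_19(x) ≥ 0} and ℤ_19^× = {x ∈ ℤ_19 : v_19(x) = 0}. Here v_19(233206/45) = v_19(num) − v_19(den) = 3; compare against these criteria.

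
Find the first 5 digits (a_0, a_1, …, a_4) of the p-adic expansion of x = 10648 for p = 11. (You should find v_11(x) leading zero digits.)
(a_0, …, a_4) = (0, 0, 0, 8, 0)

v_11(10648) = 3, so a_0 = ... = a_2 = 0. Factor out: x = 11^3 · u with u = 8 a unit in ℤ_11. Expand u iteratively via a_{v+i} = u_i mod 11, u_{i+1} = (u_i − a_{v+i})/11:
  u_0 = 8;  a_3 = 8;  u_1 = (u_0 − 8)/11 = 0
  u_1 = 0;  a_4 = 0;  u_2 = (u_1 − 0)/11 = 0
Digits: (0, 0, 0, 8, 0).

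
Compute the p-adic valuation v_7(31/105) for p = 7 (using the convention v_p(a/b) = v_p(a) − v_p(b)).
v_7(31/105) = -1

Factor powers of 7 from the numerator and denominator of the reduced fraction: 31 = 7^0 · 31 and 105 = 7^1 · 15. Apply v_p(a/b) = v_p(a) − v_p(b): v_7(31/105) = 0 − 1 = -1.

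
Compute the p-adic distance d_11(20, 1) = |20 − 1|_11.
d_11(20, 1) = 1

Step 1 — x − y = 20 − 1 = 19. Step 2 — v_11(19) = 0 (factor: 19 = (11^0 · 19); the sign does not affect v_p). Step 3 — |x − y|_11 = 11^{0} = 1.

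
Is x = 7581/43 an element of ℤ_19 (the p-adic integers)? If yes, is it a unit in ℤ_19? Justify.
x ∈ ℤ_19 but not a unit; v_19(x) = 2 > 0

ℤ_19 = {x ∈ ℚ_19 : v_19(x) ≥ 0} and ℤ_19^× = {x ∈ ℤ_19 : v_19(x) = 0}. Here v_19(7581/43) = v_19(num) − v_19(den) = 2; compare against these criteria.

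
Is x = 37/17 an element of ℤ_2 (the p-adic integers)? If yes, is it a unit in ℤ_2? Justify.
x ∈ ℤ_2^× (unit); v_2(x) = 0

ℤ_2 = {x ∈ ℚ_2 : v_2(x) ≥ 0} and ℤ_2^× = {x ∈ ℤ_2 : v_2(x) = 0}. Here v_2(37/17) = v_2(num) − v_2(den) = 0; compare against these criteria.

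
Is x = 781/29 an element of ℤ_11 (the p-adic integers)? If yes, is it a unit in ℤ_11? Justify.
x ∈ ℤ_11 but not a unit; v_11(x) = 1 > 0

ℤ_11 = {x ∈ ℚ_11 : v_11(x) ≥ 0} and ℤ_11^× = {x ∈ ℤ_11 : v_11(x) = 0}. Here v_11(781/29) = v_11(num) − v_11(den) = 1; compare against these criteria.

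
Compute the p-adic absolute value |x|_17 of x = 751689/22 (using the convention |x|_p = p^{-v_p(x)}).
|751689/22|_17 = 1/83521

Step 1 — compute v_17(x) by factoring powers of 17 out of the numerator and denominator: v_17(751689/22) = 4. Step 2 — apply |x|_p = p^{-v_p(x)} = 17^{-4} = 1/83521.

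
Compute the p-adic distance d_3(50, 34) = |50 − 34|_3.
d_3(50, 34) = 1

Step 1 — x − y = 50 − 34 = 16. Step 2 — v_3(16) = 0 (factor: 16 = (3^0 · 16); the sign does not affect v_p). Step 3 — |x − y|_3 = 3^{0} = 1.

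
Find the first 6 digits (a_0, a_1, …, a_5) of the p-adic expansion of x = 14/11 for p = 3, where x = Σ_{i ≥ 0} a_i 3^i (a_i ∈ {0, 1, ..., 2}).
(a_0, …, a_5) = (1, 2, 1, 0, 2, 2)

v_3(14/11) = 0 (numerator and denominator both coprime to 3), so x ∈ ℤ_3^×. Compute digits iteratively via a_i = x_i mod 3, x_{i+1} = (x_i − a_i)/3, with x_0 = x:
  x_0 = 14/11;  a_0 = 1;  x_1 = (x_0 − 1)/3 = 1/11
  x_1 = 1/11;  a_1 = 2;  x_2 = (x_1 − 2)/3 = -7/11
  x_2 = -7/11;  a_2 = 1;  x_3 = (x_2 − 1)/3 = -6/11
  x_3 = -6/11;  a_3 = 0;  x_4 = (x_3 − 0)/3 = -2/11
  x_4 = -2/11;  a_4 = 2;  x_5 = (x_4 − 2)/3 = -8/11
  x_5 = -8/11;  a_5 = 2;  x_6 = (x_5 − 2)/3 = -10/11
Digits: (1, 2, 1, 0, 2, 2).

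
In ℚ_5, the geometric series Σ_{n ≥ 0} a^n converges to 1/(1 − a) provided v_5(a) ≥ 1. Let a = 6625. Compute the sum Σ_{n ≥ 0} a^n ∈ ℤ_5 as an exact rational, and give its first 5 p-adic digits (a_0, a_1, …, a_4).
Σ a^n = 1/(1 − a) = -1/6624;  first 5 digits = (1, 0, 0, 3, 0)

v_5(a) = 3 ≥ 1, so the series converges in ℤ_5 to 1/(1 − a) = 1/(1 − 6625) = -1/6624. Expand this rational in ℤ_5: compute digits iteratively via d_i = x_i mod 5, x_{i+1} = (x_i − d_i)/5. The first 5 digits are (1, 0, 0, 3, 0).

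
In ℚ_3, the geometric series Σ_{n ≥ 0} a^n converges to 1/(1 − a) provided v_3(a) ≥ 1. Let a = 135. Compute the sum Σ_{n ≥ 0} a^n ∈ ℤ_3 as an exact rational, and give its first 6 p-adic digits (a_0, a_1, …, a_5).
Σ a^n = 1/(1 − a) = -1/134;  first 6 digits = (1, 0, 0, 2, 1, 0)

v_3(a) = 3 ≥ 1, so the series converges in ℤ_3 to 1/(1 − a) = 1/(1 − 135) = -1/134. Expand this rational in ℤ_3: compute digits iteratively via d_i = x_i mod 3, x_{i+1} = (x_i − d_i)/3. The first 6 digits are (1, 0, 0, 2, 1, 0).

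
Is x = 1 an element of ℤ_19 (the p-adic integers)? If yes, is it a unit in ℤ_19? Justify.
x ∈ ℤ_19^× (unit); v_19(x) = 0

ℤ_19 = {x ∈ ℚ_19 : v_19(x) ≥ 0} and ℤ_19^× = {x ∈ ℤ_19 : v_19(x) = 0}. Here v_19(1) = v_19(num) − v_19(den) = 0; compare against these criteria.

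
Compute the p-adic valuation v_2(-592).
v_2(-592) = 4

v_2(n) is the largest exponent k such that 2^k divides n. Factor out: -592 = -2^4 · 37. (Sign doesn't affect v_p.) So v_2(-592) = 4.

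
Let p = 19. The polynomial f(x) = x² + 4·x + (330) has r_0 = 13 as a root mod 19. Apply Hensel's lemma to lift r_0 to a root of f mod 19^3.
r_2 = 4820 (mod 6859)

Hensel: r_{i+1} = r_i − f(r_i)·(f′(r_i))^{-1} mod 19^{i+2}, f′(x) = 2x + 4. Iterate:
  r_0 = 13 (mod 19)
  r_1 = 127 (mod 361)
  r_2 = 4820 (mod 6859)
Final: r = 4820 satisfies f(r) ≡ 0 mod 19^3.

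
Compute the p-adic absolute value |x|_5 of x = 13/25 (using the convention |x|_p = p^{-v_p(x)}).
|13/25|_5 = 25

Step 1 — compute v_5(x) by factoring powers of 5 out of the numerator and denominator: v_5(13/25) = -2. Step 2 — apply |x|_p = p^{-v_p(x)} = 5^{2} = 25.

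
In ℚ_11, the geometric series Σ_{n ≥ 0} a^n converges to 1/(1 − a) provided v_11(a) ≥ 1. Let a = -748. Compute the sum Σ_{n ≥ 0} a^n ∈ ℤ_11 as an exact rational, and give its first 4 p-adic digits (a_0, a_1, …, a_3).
Σ a^n = 1/(1 − a) = 1/749;  first 4 digits = (1, 9, 8, 4)

v_11(a) = 1 ≥ 1, so the series converges in ℤ_11 to 1/(1 − a) = 1/(1 − (-748)) = 1/749. Expand this rational in ℤ_11: compute digits iteratively via d_i = x_i mod 11, x_{i+1} = (x_i − d_i)/11. The first 4 digits are (1, 9, 8, 4).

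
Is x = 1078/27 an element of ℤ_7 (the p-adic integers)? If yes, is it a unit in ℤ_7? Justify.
x ∈ ℤ_7 but not a unit; v_7(x) = 2 > 0

ℤ_7 = {x ∈ ℚ_7 : v_7(x) ≥ 0} and ℤ_7^× = {x ∈ ℤ_7 : v_7(x) = 0}. Here v_7(1078/27) = v_7(num) − v_7(den) = 2; compare against these criteria.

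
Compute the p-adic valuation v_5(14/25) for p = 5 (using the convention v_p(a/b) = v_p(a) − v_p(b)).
v_5(14/25) = -2

Factor powers of 5 from the numerator and denominator of the reduced fraction: 14 = 5^0 · 14 and 25 = 5^2 · 1. Apply v_p(a/b) = v_p(a) − v_p(b): v_5(14/25) = 0 − 2 = -2.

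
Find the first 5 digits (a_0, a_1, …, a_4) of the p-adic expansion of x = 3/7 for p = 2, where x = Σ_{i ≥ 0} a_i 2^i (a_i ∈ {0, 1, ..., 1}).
(a_0, …, a_4) = (1, 0, 1, 0, 0)

v_2(3/7) = 0 (numerator and denominator both coprime to 2), so x ∈ ℤ_2^×. Compute digits iteratively via a_i = x_i mod 2, x_{i+1} = (x_i − a_i)/2, with x_0 = x:
  x_0 = 3/7;  a_0 = 1;  x_1 = (x_0 − 1)/2 = -2/7
  x_1 = -2/7;  a_1 = 0;  x_2 = (x_1 − 0)/2 = -1/7
  x_2 = -1/7;  a_2 = 1;  x_3 = (x_2 − 1)/2 = -4/7
  x_3 = -4/7;  a_3 = 0;  x_4 = (x_3 − 0)/2 = -2/7
  x_4 = -2/7;  a_4 = 0;  x_5 = (x_4 − 0)/2 = -1/7
Digits: (1, 0, 1, 0, 0).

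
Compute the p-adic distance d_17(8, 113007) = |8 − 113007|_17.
d_17(8, 113007) = 1/4913

Step 1 — x − y = 8 − 113007 = -112999. Step 2 — v_17(-112999) = 3 (factor: -112999 = −(17^3 · 23); the sign does not affect v_p). Step 3 — |x − y|_17 = 17^{-3} = 1/4913.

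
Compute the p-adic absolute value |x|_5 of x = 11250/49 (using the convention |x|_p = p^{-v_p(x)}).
|11250/49|_5 = 1/625

Step 1 — compute v_5(x) by factoring powers of 5 out of the numerator and denominator: v_5(11250/49) = 4. Step 2 — apply |x|_p = p^{-v_p(x)} = 5^{-4} = 1/625.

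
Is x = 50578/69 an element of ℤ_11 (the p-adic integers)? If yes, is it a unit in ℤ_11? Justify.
x ∈ ℤ_11 but not a unit; v_11(x) = 3 > 0

ℤ_11 = {x ∈ ℚ_11 : v_11(x) ≥ 0} and ℤ_11^× = {x ∈ ℤ_11 : v_11(x) = 0}. Here v_11(50578/69) = v_11(num) − v_11(den) = 3; compare against these criteria.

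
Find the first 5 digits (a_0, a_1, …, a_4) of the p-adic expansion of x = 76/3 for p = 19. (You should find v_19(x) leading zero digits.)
(a_0, …, a_4) = (0, 14, 12, 12, 12)

v_19(76/3) = 1, so a_0 = ... = a_0 = 0. Factor out: x = 19^1 · u with u = 4/3 a unit in ℤ_19. Expand u iteratively via a_{v+i} = u_i mod 19, u_{i+1} = (u_i − a_{v+i})/19:
  u_0 = 4/3;  a_1 = 14;  u_1 = (u_0 − 14)/19 = -2/3
  u_1 = -2/3;  a_2 = 12;  u_2 = (u_1 − 12)/19 = -2/3
  u_2 = -2/3;  a_3 = 12;  u_3 = (u_2 − 12)/19 = -2/3
  u_3 = -2/3;  a_4 = 12;  u_4 = (u_3 − 12)/19 = -2/3
Digits: (0, 14, 12, 12, 12).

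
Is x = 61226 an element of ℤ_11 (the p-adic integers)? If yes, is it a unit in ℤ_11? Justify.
x ∈ ℤ_11 but not a unit; v_11(x) = 3 > 0

ℤ_11 = {x ∈ ℚ_11 : v_11(x) ≥ 0} and ℤ_11^× = {x ∈ ℤ_11 : v_11(x) = 0}. Here v_11(61226) = v_11(num) − v_11(den) = 3; compare against these criteria.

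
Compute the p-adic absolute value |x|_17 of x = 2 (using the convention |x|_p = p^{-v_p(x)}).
|2|_17 = 1

Step 1 — compute v_17(x) by factoring powers of 17 out of the numerator and denominator: v_17(2) = 0. Step 2 — apply |x|_p = p^{-v_p(x)} = 17^{0} = 1.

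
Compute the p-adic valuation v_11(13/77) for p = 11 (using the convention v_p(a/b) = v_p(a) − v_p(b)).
v_11(13/77) = -1

Factor powers of 11 from the numerator and denominator of the reduced fraction: 13 = 11^0 · 13 and 77 = 11^1 · 7. Apply v_p(a/b) = v_p(a) − v_p(b): v_11(13/77) = 0 − 1 = -1.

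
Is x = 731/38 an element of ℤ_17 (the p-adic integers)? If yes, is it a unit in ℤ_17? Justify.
x ∈ ℤ_17 but not a unit; v_17(x) = 1 > 0

ℤ_17 = {x ∈ ℚ_17 : v_17(x) ≥ 0} and ℤ_17^× = {x ∈ ℤ_17 : v_17(x) = 0}. Here v_17(731/38) = v_17(num) − v_17(den) = 1; compare against these criteria.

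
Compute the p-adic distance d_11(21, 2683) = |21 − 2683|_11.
d_11(21, 2683) = 1/1331

Step 1 — x − y = 21 − 2683 = -2662. Step 2 — v_11(-2662) = 3 (factor: -2662 = −(11^3 · 2); the sign does not affect v_p). Step 3 — |x − y|_11 = 11^{-3} = 1/1331.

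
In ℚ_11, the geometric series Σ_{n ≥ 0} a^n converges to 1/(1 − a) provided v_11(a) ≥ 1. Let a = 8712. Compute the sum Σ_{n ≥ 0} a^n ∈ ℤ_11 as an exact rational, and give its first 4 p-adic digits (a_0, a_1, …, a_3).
Σ a^n = 1/(1 − a) = -1/8711;  first 4 digits = (1, 0, 6, 6)

v_11(a) = 2 ≥ 1, so the series converges in ℤ_11 to 1/(1 − a) = 1/(1 − 8712) = -1/8711. Expand this rational in ℤ_11: compute digits iteratively via d_i = x_i mod 11, x_{i+1} = (x_i − d_i)/11. The first 4 digits are (1, 0, 6, 6).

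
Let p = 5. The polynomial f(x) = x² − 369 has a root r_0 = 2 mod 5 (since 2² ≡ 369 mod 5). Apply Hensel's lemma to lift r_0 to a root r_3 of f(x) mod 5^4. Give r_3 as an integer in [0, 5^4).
r_3 = 412 (mod 625)

Hensel's recurrence: r_{i+1} = r_i − f(r_i)·(f′(r_i))^{-1} mod 5^{i+2}, with f′(x) = 2x. Iterate:
  r_0 = 2 (mod 5)
  r_1 = 12 (mod 25)
  r_2 = 37 (mod 125)
  r_3 = 412 (mod 625)
Final: r_3 = 412, and one checks f(r_3) ≡ 0 mod 5^4.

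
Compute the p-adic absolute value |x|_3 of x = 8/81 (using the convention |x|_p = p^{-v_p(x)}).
|8/81|_3 = 81

Step 1 — compute v_3(x) by factoring powers of 3 out of the numerator and denominator: v_3(8/81) = -4. Step 2 — apply |x|_p = p^{-v_p(x)} = 3^{4} = 81.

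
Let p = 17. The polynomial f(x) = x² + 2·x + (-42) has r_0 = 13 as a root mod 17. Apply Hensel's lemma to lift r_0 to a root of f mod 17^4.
r_3 = 23014 (mod 83521)

Hensel: r_{i+1} = r_i − f(r_i)·(f′(r_i))^{-1} mod 17^{i+2}, f′(x) = 2x + 2. Iterate:
  r_0 = 13 (mod 17)
  r_1 = 183 (mod 289)
  r_2 = 3362 (mod 4913)
  r_3 = 23014 (mod 83521)
Final: r = 23014 satisfies f(r) ≡ 0 mod 17^4.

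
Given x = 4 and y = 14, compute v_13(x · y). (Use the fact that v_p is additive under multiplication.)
v_13(56) = 0

v_p(x) = 0 (factor: 4 = 13^0 · 4); v_p(y) = 0 (factor: 14 = 13^0 · 14). Additivity: v_p(xy) = v_p(x) + v_p(y) = 0 + 0 = 0. (Direct check: xy = 56 = 13^0 · (56).)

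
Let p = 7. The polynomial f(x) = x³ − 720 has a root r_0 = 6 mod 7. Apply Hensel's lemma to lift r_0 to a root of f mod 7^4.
r_3 = 2281 (mod 2401)

Hensel: r_{i+1} = r_i − f(r_i)/f′(r_i) mod 7^{i+2}, where f′(x) = 3x². Iterate:
  r_0 = 6 (mod 7)
  r_1 = 27 (mod 49)
  r_2 = 223 (mod 343)
  r_3 = 2281 (mod 2401)
Final: r = 2281 with f(r) ≡ 0 mod 7^4.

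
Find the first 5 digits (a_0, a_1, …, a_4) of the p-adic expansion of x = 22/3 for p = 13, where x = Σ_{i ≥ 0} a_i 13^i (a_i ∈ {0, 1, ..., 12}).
(a_0, …, a_4) = (3, 9, 8, 8, 8)

v_13(22/3) = 0 (numerator and denominator both coprime to 13), so x ∈ ℤ_13^×. Compute digits iteratively via a_i = x_i mod 13, x_{i+1} = (x_i − a_i)/13, with x_0 = x:
  x_0 = 22/3;  a_0 = 3;  x_1 = (x_0 − 3)/13 = 1/3
  x_1 = 1/3;  a_1 = 9;  x_2 = (x_1 − 9)/13 = -2/3
  x_2 = -2/3;  a_2 = 8;  x_3 = (x_2 − 8)/13 = -2/3
  x_3 = -2/3;  a_3 = 8;  x_4 = (x_3 − 8)/13 = -2/3
  x_4 = -2/3;  a_4 = 8;  x_5 = (x_4 − 8)/13 = -2/3
Digits: (3, 9, 8, 8, 8).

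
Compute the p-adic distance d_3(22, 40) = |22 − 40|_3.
d_3(22, 40) = 1/9

Step 1 — x − y = 22 − 40 = -18. Step 2 — v_3(-18) = 2 (factor: -18 = −(3^2 · 2); the sign does not affect v_p). Step 3 — |x − y|_3 = 3^{-2} = 1/9.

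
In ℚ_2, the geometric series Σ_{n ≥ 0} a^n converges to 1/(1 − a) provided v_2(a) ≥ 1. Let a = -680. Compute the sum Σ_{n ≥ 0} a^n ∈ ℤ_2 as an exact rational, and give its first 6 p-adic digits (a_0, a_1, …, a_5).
Σ a^n = 1/(1 − a) = 1/681;  first 6 digits = (1, 0, 0, 1, 1, 0)

v_2(a) = 3 ≥ 1, so the series converges in ℤ_2 to 1/(1 − a) = 1/(1 − (-680)) = 1/681. Expand this rational in ℤ_2: compute digits iteratively via d_i = x_i mod 2, x_{i+1} = (x_i − d_i)/2. The first 6 digits are (1, 0, 0, 1, 1, 0).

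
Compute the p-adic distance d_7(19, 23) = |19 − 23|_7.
d_7(19, 23) = 1

Step 1 — x − y = 19 − 23 = -4. Step 2 — v_7(-4) = 0 (factor: -4 = −(7^0 · 4); the sign does not affect v_p). Step 3 — |x − y|_7 = 7^{0} = 1.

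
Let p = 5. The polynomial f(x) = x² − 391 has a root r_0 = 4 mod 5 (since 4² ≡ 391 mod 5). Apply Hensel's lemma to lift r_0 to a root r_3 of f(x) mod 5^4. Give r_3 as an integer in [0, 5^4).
r_3 = 129 (mod 625)

Hensel's recurrence: r_{i+1} = r_i − f(r_i)·(f′(r_i))^{-1} mod 5^{i+2}, with f′(x) = 2x. Iterate:
  r_0 = 4 (mod 5)
  r_1 = 4 (mod 25)
  r_2 = 4 (mod 125)
  r_3 = 129 (mod 625)
Final: r_3 = 129, and one checks f(r_3) ≡ 0 mod 5^4.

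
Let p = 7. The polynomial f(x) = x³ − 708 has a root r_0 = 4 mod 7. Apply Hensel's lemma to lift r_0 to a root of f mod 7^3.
r_2 = 291 (mod 343)

Hensel: r_{i+1} = r_i − f(r_i)/f′(r_i) mod 7^{i+2}, where f′(x) = 3x². Iterate:
  r_0 = 4 (mod 7)
  r_1 = 46 (mod 49)
  r_2 = 291 (mod 343)
Final: r = 291 with f(r) ≡ 0 mod 7^3.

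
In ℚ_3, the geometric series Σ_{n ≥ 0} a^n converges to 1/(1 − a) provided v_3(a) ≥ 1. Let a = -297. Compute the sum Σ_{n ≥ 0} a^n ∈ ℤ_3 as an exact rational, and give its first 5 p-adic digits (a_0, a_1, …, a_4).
Σ a^n = 1/(1 − a) = 1/298;  first 5 digits = (1, 0, 0, 1, 2)

v_3(a) = 3 ≥ 1, so the series converges in ℤ_3 to 1/(1 − a) = 1/(1 − (-297)) = 1/298. Expand this rational in ℤ_3: compute digits iteratively via d_i = x_i mod 3, x_{i+1} = (x_i − d_i)/3. The first 5 digits are (1, 0, 0, 1, 2).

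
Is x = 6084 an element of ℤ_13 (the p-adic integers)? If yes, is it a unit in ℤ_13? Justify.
x ∈ ℤ_13 but not a unit; v_13(x) = 2 > 0

ℤ_13 = {x ∈ ℚ_13 : v_13(x) ≥ 0} and ℤ_13^× = {x ∈ ℤ_13 : v_13(x) = 0}. Here v_13(6084) = v_13(num) − v_13(den) = 2; compare against these criteria.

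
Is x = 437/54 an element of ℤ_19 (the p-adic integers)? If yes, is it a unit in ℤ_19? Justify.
x ∈ ℤ_19 but not a unit; v_19(x) = 1 > 0

ℤ_19 = {x ∈ ℚ_19 : v_19(x) ≥ 0} and ℤ_19^× = {x ∈ ℤ_19 : v_19(x) = 0}. Here v_19(437/54) = v_19(num) − v_19(den) = 1; compare against these criteria.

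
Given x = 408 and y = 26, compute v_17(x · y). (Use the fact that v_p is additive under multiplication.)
v_17(10608) = 1

v_p(x) = 1 (factor: 408 = 17^1 · 24); v_p(y) = 0 (factor: 26 = 17^0 · 26). Additivity: v_p(xy) = v_p(x) + v_p(y) = 1 + 0 = 1. (Direct check: xy = 10608 = 17^1 · (624).)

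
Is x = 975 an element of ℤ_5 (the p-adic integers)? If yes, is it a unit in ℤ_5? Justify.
x ∈ ℤ_5 but not a unit; v_5(x) = 2 > 0

ℤ_5 = {x ∈ ℚ_5 : v_5(x) ≥ 0} and ℤ_5^× = {x ∈ ℤ_5 : v_5(x) = 0}. Here v_5(975) = v_5(num) − v_5(den) = 2; compare against these criteria.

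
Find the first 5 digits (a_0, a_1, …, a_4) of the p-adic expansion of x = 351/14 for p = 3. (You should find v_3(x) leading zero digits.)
(a_0, …, a_4) = (0, 0, 0, 2, 2)

v_3(351/14) = 3, so a_0 = ... = a_2 = 0. Factor out: x = 3^3 · u with u = 13/14 a unit in ℤ_3. Expand u iteratively via a_{v+i} = u_i mod 3, u_{i+1} = (u_i − a_{v+i})/3:
  u_0 = 13/14;  a_3 = 2;  u_1 = (u_0 − 2)/3 = -5/14
  u_1 = -5/14;  a_4 = 2;  u_2 = (u_1 − 2)/3 = -11/14
Digits: (0, 0, 0, 2, 2).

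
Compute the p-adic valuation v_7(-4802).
v_7(-4802) = 4

v_7(n) is the largest exponent k such that 7^k divides n. Factor out: -4802 = -7^4 · 2. (Sign doesn't affect v_p.) So v_7(-4802) = 4.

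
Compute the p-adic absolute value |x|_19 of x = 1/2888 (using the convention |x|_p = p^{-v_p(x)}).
|1/2888|_19 = 361

Step 1 — compute v_19(x) by factoring powers of 19 out of the numerator and denominator: v_19(1/2888) = -2. Step 2 — apply |x|_p = p^{-v_p(x)} = 19^{2} = 361.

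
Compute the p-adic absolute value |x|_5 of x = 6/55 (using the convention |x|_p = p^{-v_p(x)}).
|6/55|_5 = 5

Step 1 — compute v_5(x) by factoring powers of 5 out of the numerator and denominator: v_5(6/55) = -1. Step 2 — apply |x|_p = p^{-v_p(x)} = 5^{1} = 5.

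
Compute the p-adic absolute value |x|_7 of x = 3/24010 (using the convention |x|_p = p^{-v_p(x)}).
|3/24010|_7 = 2401

Step 1 — compute v_7(x) by factoring powers of 7 out of the numerator and denominator: v_7(3/24010) = -4. Step 2 — apply |x|_p = p^{-v_p(x)} = 7^{4} = 2401.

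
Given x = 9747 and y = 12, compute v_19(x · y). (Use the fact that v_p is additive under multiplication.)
v_19(116964) = 2

v_p(x) = 2 (factor: 9747 = 19^2 · 27); v_p(y) = 0 (factor: 12 = 19^0 · 12). Additivity: v_p(xy) = v_p(x) + v_p(y) = 2 + 0 = 2. (Direct check: xy = 116964 = 19^2 · (324).)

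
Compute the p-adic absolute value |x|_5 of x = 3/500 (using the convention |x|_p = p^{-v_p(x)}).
|3/500|_5 = 125

Step 1 — compute v_5(x) by factoring powers of 5 out of the numerator and denominator: v_5(3/500) = -3. Step 2 — apply |x|_p = p^{-v_p(x)} = 5^{3} = 125.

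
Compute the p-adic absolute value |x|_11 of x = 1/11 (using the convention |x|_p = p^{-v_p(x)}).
|1/11|_11 = 11

Step 1 — compute v_11(x) by factoring powers of 11 out of the numerator and denominator: v_11(1/11) = -1. Step 2 — apply |x|_p = p^{-v_p(x)} = 11^{1} = 11.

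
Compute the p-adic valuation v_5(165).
v_5(165) = 1

v_5(n) is the largest exponent k such that 5^k divides n. Factor out: 165 = 5^1 · 33. (Sign doesn't affect v_p.) So v_5(165) = 1.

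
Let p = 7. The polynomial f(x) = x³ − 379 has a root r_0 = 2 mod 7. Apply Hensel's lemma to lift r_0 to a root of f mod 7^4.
r_3 = 821 (mod 2401)

Hensel: r_{i+1} = r_i − f(r_i)/f′(r_i) mod 7^{i+2}, where f′(x) = 3x². Iterate:
  r_0 = 2 (mod 7)
  r_1 = 37 (mod 49)
  r_2 = 135 (mod 343)
  r_3 = 821 (mod 2401)
Final: r = 821 with f(r) ≡ 0 mod 7^4.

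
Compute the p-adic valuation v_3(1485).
v_3(1485) = 3

v_3(n) is the largest exponent k such that 3^k divides n. Factor out: 1485 = 3^3 · 55. (Sign doesn't affect v_p.) So v_3(1485) = 3.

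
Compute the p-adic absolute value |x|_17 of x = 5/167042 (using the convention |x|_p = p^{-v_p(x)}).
|5/167042|_17 = 83521

Step 1 — compute v_17(x) by factoring powers of 17 out of the numerator and denominator: v_17(5/167042) = -4. Step 2 — apply |x|_p = p^{-v_p(x)} = 17^{4} = 83521.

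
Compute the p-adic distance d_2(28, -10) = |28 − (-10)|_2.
d_2(28, -10) = 1/2

Step 1 — x − y = 28 − (-10) = 38. Step 2 — v_2(38) = 1 (factor: 38 = (2^1 · 19); the sign does not affect v_p). Step 3 — |x − y|_2 = 2^{-1} = 1/2.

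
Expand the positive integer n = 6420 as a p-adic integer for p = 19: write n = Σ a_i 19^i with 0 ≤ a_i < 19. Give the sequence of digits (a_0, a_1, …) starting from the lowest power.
(a_0, a_1, …) = (17, 14, 17)

Repeated division by 19 gives the digits low-to-high: 6420 = 17 + 14·19^1 + 17·19^2. Digit sequence: (17, 14, 17).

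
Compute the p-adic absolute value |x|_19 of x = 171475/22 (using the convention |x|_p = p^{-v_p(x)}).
|171475/22|_19 = 1/6859

Step 1 — compute v_19(x) by factoring powers of 19 out of the numerator and denominator: v_19(171475/22) = 3. Step 2 — apply |x|_p = p^{-v_p(x)} = 19^{-3} = 1/6859.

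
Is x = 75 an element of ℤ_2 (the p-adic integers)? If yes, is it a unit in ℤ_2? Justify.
x ∈ ℤ_2^× (unit); v_2(x) = 0

ℤ_2 = {x ∈ ℚ_2 : v_2(x) ≥ 0} and ℤ_2^× = {x ∈ ℤ_2 : v_2(x) = 0}. Here v_2(75) = v_2(num) − v_2(den) = 0; compare against these criteria.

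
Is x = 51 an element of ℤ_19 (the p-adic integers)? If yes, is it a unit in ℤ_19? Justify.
x ∈ ℤ_19^× (unit); v_19(x) = 0

ℤ_19 = {x ∈ ℚ_19 : v_19(x) ≥ 0} and ℤ_19^× = {x ∈ ℤ_19 : v_19(x) = 0}. Here v_19(51) = v_19(num) − v_19(den) = 0; compare against these criteria.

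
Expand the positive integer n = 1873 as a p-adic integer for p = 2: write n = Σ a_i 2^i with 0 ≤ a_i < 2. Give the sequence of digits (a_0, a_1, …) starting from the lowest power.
(a_0, a_1, …) = (1, 0, 0, 0, 1, 0, 1, 0, 1, 1, 1)

Repeated division by 2 gives the digits low-to-high: 1873 = 1 + 1·2^4 + 1·2^6 + 1·2^8 + 1·2^9 + 1·2^10. Digit sequence: (1, 0, 0, 0, 1, 0, 1, 0, 1, 1, 1).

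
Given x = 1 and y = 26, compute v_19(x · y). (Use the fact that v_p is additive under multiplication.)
v_19(26) = 0

v_p(x) = 0 (factor: 1 = 19^0 · 1); v_p(y) = 0 (factor: 26 = 19^0 · 26). Additivity: v_p(xy) = v_p(x) + v_p(y) = 0 + 0 = 0. (Direct check: xy = 26 = 19^0 · (26).)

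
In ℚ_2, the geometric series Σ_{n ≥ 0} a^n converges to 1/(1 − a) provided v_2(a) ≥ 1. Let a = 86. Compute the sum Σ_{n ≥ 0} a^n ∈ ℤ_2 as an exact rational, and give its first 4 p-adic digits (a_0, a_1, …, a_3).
Σ a^n = 1/(1 − a) = -1/85;  first 4 digits = (1, 1, 0, 0)

v_2(a) = 1 ≥ 1, so the series converges in ℤ_2 to 1/(1 − a) = 1/(1 − 86) = -1/85. Expand this rational in ℤ_2: compute digits iteratively via d_i = x_i mod 2, x_{i+1} = (x_i − d_i)/2. The first 4 digits are (1, 1, 0, 0).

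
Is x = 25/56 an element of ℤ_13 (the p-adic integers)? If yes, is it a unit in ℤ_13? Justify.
x ∈ ℤ_13^× (unit); v_13(x) = 0

ℤ_13 = {x ∈ ℚ_13 : v_13(x) ≥ 0} and ℤ_13^× = {x ∈ ℤ_13 : v_13(x) = 0}. Here v_13(25/56) = v_13(num) − v_13(den) = 0; compare against these criteria.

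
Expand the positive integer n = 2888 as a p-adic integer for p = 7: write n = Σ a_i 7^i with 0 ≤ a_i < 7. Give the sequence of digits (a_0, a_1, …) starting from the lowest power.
(a_0, a_1, …) = (4, 6, 2, 1, 1)

Repeated division by 7 gives the digits low-to-high: 2888 = 4 + 6·7^1 + 2·7^2 + 1·7^3 + 1·7^4. Digit sequence: (4, 6, 2, 1, 1).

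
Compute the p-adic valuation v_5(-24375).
v_5(-24375) = 4

v_5(n) is the largest exponent k such that 5^k divides n. Factor out: -24375 = -5^4 · 39. (Sign doesn't affect v_p.) So v_5(-24375) = 4.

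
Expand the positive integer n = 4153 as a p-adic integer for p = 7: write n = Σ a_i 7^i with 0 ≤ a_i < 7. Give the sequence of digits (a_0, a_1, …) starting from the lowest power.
(a_0, a_1, …) = (2, 5, 0, 5, 1)

Repeated division by 7 gives the digits low-to-high: 4153 = 2 + 5·7^1 + 5·7^3 + 1·7^4. Digit sequence: (2, 5, 0, 5, 1).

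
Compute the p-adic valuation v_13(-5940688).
v_13(-5940688) = 5

v_13(n) is the largest exponent k such that 13^k divides n. Factor out: -5940688 = -13^5 · 16. (Sign doesn't affect v_p.) So v_13(-5940688) = 5.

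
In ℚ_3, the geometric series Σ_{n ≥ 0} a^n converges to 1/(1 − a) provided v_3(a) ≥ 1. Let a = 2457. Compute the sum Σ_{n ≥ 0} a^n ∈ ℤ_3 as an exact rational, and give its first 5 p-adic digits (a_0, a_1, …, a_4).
Σ a^n = 1/(1 − a) = -1/2456;  first 5 digits = (1, 0, 0, 1, 0)

v_3(a) = 3 ≥ 1, so the series converges in ℤ_3 to 1/(1 − a) = 1/(1 − 2457) = -1/2456. Expand this rational in ℤ_3: compute digits iteratively via d_i = x_i mod 3, x_{i+1} = (x_i − d_i)/3. The first 5 digits are (1, 0, 0, 1, 0).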